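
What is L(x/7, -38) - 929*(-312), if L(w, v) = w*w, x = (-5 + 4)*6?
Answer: 14202588/49 ≈ 2.8985e+5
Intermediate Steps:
x = -6 (x = -1*6 = -6)
L(w, v) = w**2
L(x/7, -38) - 929*(-312) = (-6/7)**2 - 929*(-312) = (-6*1/7)**2 + 289848 = (-6/7)**2 + 289848 = 36/49 + 289848 = 14202588/49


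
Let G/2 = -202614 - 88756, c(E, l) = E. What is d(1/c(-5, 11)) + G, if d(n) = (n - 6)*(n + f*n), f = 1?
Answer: -14568438/25 ≈ -5.8274e+5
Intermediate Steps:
G = -582740 (G = 2*(-202614 - 88756) = 2*(-291370) = -582740)
d(n) = 2*n*(-6 + n) (d(n) = (n - 6)*(n + 1*n) = (-6 + n)*(n + n) = (-6 + n)*(2*n) = 2*n*(-6 + n))
d(1/c(-5, 11)) + G = 2*(-6 + 1/(-5))/(-5) - 582740 = 2*(-⅕)*(-6 - ⅕) - 582740 = 2*(-⅕)*(-31/5) - 582740 = 62/25 - 582740 = -14568438/25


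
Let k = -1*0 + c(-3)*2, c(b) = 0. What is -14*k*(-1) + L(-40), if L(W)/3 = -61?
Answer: -183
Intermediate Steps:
L(W) = -183 (L(W) = 3*(-61) = -183)
k = 0 (k = -1*0 + 0*2 = 0 + 0 = 0)
-14*k*(-1) + L(-40) = -14*0*(-1) - 183 = 0*(-1) - 183 = 0 - 183 = -183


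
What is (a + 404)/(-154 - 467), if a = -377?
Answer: -1/23 ≈ -0.043478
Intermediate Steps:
(a + 404)/(-154 - 467) = (-377 + 404)/(-154 - 467) = 27/(-621) = -1/621*27 = -1/23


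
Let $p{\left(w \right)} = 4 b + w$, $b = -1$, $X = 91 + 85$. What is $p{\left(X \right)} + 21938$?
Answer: $22110$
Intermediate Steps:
$X = 176$
$p{\left(w \right)} = -4 + w$ ($p{\left(w \right)} = 4 \left(-1\right) + w = -4 + w$)
$p{\left(X \right)} + 21938 = \left(-4 + 176\right) + 21938 = 172 + 21938 = 22110$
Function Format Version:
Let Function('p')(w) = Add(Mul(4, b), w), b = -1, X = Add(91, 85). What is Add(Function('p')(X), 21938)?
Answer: 22110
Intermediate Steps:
X = 176
Function('p')(w) = Add(-4, w) (Function('p')(w) = Add(Mul(4, -1), w) = Add(-4, w))
Add(Function('p')(X), 21938) = Add(Add(-4, 176), 21938) = Add(172, 21938) = 22110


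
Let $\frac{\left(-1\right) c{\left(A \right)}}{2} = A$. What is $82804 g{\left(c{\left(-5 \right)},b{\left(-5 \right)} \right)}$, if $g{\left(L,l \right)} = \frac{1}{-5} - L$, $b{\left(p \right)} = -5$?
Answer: $- \frac{4223004}{5} \approx -8.446 \cdot 10^{5}$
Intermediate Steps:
$c{\left(A \right)} = - 2 A$
$g{\left(L,l \right)} = - \frac{1}{5} - L$
$82804 g{\left(c{\left(-5 \right)},b{\left(-5 \right)} \right)} = 82804 \left(- \frac{1}{5} - \left(-2\right) \left(-5\right)\right) = 82804 \left(- \frac{1}{5} - 10\right) = 82804 \left(- \frac{51}{5}\right) = - \frac{4223004}{5}$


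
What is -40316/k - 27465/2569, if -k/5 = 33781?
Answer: -4535404021/433916945 ≈ -10.452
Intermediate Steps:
k = -168905 (k = -5*33781 = -168905)
-40316/k - 27465/2569 = -40316/(-168905) - 27465/2569 = -40316*(-1/168905) - 27465*1/2569 = 40316/168905 - 27465/2569 = -4535404021/433916945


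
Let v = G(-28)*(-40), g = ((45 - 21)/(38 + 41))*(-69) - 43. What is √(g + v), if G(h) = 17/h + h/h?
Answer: I*√24365733/553 ≈ 8.9262*I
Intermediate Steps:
G(h) = 1 + 17/h (G(h) = 17/h + 1 = 1 + 17/h)
g = -5053/79 (g = (24/79)*(-69) - 43 = -1656/79 - 43 = -5053/79 ≈ -63.962)
v = -110/7 (v = ((17 - 28)/(-28))*(-40) = -1/28*(-11)*(-40) = (11/28)*(-40) = -110/7 ≈ -15.714)
√(g + v) = √(-5053/79 - 110/7) = √(-44061/553) = I*√24365733/553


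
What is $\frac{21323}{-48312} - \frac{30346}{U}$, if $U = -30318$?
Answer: $\frac{136600873}{244120536} \approx 0.55956$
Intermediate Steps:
$\frac{21323}{-48312} - \frac{30346}{U} = \frac{21323}{-48312} - \frac{30346}{-30318} = 21323 \left(- \frac{1}{48312}\right) - - \frac{15173}{15159} = - \frac{21323}{48312} + \frac{15173}{15159} = \frac{136600873}{244120536}$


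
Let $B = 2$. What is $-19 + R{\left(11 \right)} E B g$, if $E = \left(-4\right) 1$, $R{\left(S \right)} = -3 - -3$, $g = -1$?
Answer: $-19$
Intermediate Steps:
$R{\left(S \right)} = 0$ ($R{\left(S \right)} = -3 + 3 = 0$)
$E = -4$
$-19 + R{\left(11 \right)} E B g = -19 + 0 \left(-4\right) 2 \left(-1\right) = -19 + 0 \left(\left(-8\right) \left(-1\right)\right) = -19 + 0 \cdot 8 = -19 + 0 = -19$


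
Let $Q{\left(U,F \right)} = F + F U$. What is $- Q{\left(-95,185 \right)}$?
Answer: $17390$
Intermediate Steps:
$- Q{\left(-95,185 \right)} = - 185 \left(1 - 95\right) = - 185 \left(-94\right) = \left(-1\right) \left(-17390\right) = 17390$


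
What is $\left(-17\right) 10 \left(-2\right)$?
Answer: $340$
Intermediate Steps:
$\left(-17\right) 10 \left(-2\right) = \left(-170\right) \left(-2\right) = 340$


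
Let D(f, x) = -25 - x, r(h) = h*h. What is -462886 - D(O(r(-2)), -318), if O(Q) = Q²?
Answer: -463179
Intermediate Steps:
r(h) = h²
-462886 - D(O(r(-2)), -318) = -462886 - (-25 - 1*(-318)) = -462886 - (-25 + 318) = -462886 - 1*293 = -462886 - 293 = -463179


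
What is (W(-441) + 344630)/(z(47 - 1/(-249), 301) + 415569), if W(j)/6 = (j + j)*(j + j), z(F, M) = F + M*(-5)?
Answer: 624015663/51556820 ≈ 12.103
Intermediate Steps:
z(F, M) = F - 5*M
W(j) = 24*j² (W(j) = 6*((j + j)*(j + j)) = 6*((2*j)*(2*j)) = 6*(4*j²) = 24*j²)
(W(-441) + 344630)/(z(47 - 1/(-249), 301) + 415569) = (24*(-441)² + 344630)/(((47 - 1/(-249)) - 5*301) + 415569) = (24*194481 + 344630)/(((47 - 1*(-1/249)) - 1505) + 415569) = (4667544 + 344630)/(((47 + 1/249) - 1505) + 415569) = 5012174/((11704/249 - 1505) + 415569) = 5012174/(-363041/249 + 415569) = 5012174/(103113640/249) = 5012174*(249/103113640) = 624015663/51556820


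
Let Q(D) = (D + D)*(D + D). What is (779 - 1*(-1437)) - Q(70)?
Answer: -17384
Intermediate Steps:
Q(D) = 4*D**2 (Q(D) = (2*D)*(2*D) = 4*D**2)
(779 - 1*(-1437)) - Q(70) = (779 - 1*(-1437)) - 4*70**2 = (779 + 1437) - 4*4900 = 2216 - 1*19600 = 2216 - 19600 = -17384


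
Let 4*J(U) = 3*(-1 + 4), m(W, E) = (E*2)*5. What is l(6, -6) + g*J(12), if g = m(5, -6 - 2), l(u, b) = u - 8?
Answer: -182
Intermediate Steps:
l(u, b) = -8 + u
m(W, E) = 10*E (m(W, E) = (2*E)*5 = 10*E)
g = -80 (g = 10*(-6 - 2) = 10*(-8) = -80)
J(U) = 9/4 (J(U) = (3*(-1 + 4))/4 = (3*3)/4 = (¼)*9 = 9/4)
l(6, -6) + g*J(12) = (-8 + 6) - 80*9/4 = -2 - 180 = -182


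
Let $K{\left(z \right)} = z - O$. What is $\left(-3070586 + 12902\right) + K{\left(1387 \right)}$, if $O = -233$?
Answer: $-3056064$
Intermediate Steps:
$K{\left(z \right)} = 233 + z$ ($K{\left(z \right)} = z - -233 = z + 233 = 233 + z$)
$\left(-3070586 + 12902\right) + K{\left(1387 \right)} = \left(-3070586 + 12902\right) + \left(233 + 1387\right) = -3057684 + 1620 = -3056064$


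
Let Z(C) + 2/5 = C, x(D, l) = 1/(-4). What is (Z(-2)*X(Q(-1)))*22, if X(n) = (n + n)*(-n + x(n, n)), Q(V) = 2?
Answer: 2376/5 ≈ 475.20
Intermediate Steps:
x(D, l) = -1/4
Z(C) = -2/5 + C
X(n) = 2*n*(-1/4 - n) (X(n) = (n + n)*(-n - 1/4) = (2*n)*(-1/4 - n) = 2*n*(-1/4 - n))
(Z(-2)*X(Q(-1)))*22 = ((-2/5 - 2)*(-1/2*2*(1 + 4*2)))*22 = -(-6)*2*(1 + 8)/5*22 = -(-6)*2*9/5*22 = -12/5*(-9)*22 = (108/5)*22 = 2376/5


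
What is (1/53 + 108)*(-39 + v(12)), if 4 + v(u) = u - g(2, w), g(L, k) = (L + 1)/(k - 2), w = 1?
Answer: -160300/53 ≈ -3024.5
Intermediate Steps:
g(L, k) = (1 + L)/(-2 + k)
v(u) = -1 + u (v(u) = -4 + (u - (1 + 2)/(-2 + 1)) = -4 + (u - 3/(-1)) = -4 + (u - (-1)*3) = -4 + (u - 1*(-3)) = -4 + (u + 3) = -4 + (3 + u) = -1 + u)
(1/53 + 108)*(-39 + v(12)) = (1/53 + 108)*(-39 + (-1 + 12)) = (1/53 + 108)*(-39 + 11) = (5725/53)*(-28) = -160300/53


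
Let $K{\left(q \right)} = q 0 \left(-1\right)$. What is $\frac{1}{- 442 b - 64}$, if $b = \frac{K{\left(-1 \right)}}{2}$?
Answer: $- \frac{1}{64} \approx -0.015625$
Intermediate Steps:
$K{\left(q \right)} = 0$ ($K{\left(q \right)} = 0 \left(-1\right) = 0$)
$b = 0$ ($b = \frac{0}{2} = 0 \cdot \frac{1}{2} = 0$)
$\frac{1}{- 442 b - 64} = \frac{1}{\left(-442\right) 0 - 64} = \frac{1}{0 - 64} = \frac{1}{-64} = - \frac{1}{64}$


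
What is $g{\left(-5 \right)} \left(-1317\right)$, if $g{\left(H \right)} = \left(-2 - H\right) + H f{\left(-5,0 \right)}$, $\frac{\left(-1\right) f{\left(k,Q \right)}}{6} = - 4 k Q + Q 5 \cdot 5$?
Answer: $-3951$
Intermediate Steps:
$f{\left(k,Q \right)} = - 150 Q + 24 Q k$ ($f{\left(k,Q \right)} = - 6 \left(- 4 k Q + Q 5 \cdot 5\right) = - 6 \left(- 4 Q k + 5 Q 5\right) = - 6 \left(- 4 Q k + 25 Q\right) = - 6 \left(25 Q - 4 Q k\right) = - 150 Q + 24 Q k$)
$g{\left(H \right)} = -2 - H$ ($g{\left(H \right)} = \left(-2 - H\right) + H 6 \cdot 0 \left(-25 + 4 \left(-5\right)\right) = \left(-2 - H\right) + H 6 \cdot 0 \left(-25 - 20\right) = \left(-2 - H\right) + H 6 \cdot 0 \left(-45\right) = \left(-2 - H\right) + H 0 = \left(-2 - H\right) + 0 = -2 - H$)
$g{\left(-5 \right)} \left(-1317\right) = \left(-2 - -5\right) \left(-1317\right) = \left(-2 + 5\right) \left(-1317\right) = 3 \left(-1317\right) = -3951$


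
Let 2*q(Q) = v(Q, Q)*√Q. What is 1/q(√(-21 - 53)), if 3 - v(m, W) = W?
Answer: -3*74^(¾)*I^(3/2)/3071 - 2*I*74^(¼)*I^(3/2)/83 ≈ 0.067402 + 0.032546*I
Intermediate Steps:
v(m, W) = 3 - W
q(Q) = √Q*(3 - Q)/2 (q(Q) = ((3 - Q)*√Q)/2 = (√Q*(3 - Q))/2 = √Q*(3 - Q)/2)
1/q(√(-21 - 53)) = 1/(√(√(-21 - 53))*(3 - √(-21 - 53))/2) = 1/(√(√(-74))*(3 - √(-74))/2) = 1/(√(I*√74)*(3 - I*√74)/2) = 1/((74^(¼)*√I)*(3 - I*√74)/2) = 1/(74^(¼)*√I*(3 - I*√74)/2) = -74^(¾)*I^(3/2)/(37*(3 - I*√74))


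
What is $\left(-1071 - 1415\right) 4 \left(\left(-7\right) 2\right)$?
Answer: $139216$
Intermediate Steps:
$\left(-1071 - 1415\right) 4 \left(\left(-7\right) 2\right) = \left(-1071 - 1415\right) 4 \left(-14\right) = \left(-2486\right) \left(-56\right) = 139216$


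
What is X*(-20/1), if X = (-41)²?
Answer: -33620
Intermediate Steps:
X = 1681
X*(-20/1) = 1681*(-20/1) = 1681*(-20*1) = 1681*(-20) = -33620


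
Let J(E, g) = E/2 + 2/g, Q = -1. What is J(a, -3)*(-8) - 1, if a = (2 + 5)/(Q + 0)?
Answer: 97/3 ≈ 32.333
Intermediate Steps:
a = -7 (a = (2 + 5)/(-1 + 0) = 7/(-1) = 7*(-1) = -7)
J(E, g) = E/2 + 2/g (J(E, g) = E*(1/2) + 2/g = E/2 + 2/g)
J(a, -3)*(-8) - 1 = ((1/2)*(-7) + 2/(-3))*(-8) - 1 = (-7/2 + 2*(-1/3))*(-8) - 1 = (-7/2 - 2/3)*(-8) - 1 = -25/6*(-8) - 1 = 100/3 - 1 = 97/3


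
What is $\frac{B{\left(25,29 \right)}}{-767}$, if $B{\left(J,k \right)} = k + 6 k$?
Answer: $- \frac{203}{767} \approx -0.26467$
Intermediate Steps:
$B{\left(J,k \right)} = 7 k$
$\frac{B{\left(25,29 \right)}}{-767} = \frac{7 \cdot 29}{-767} = 203 \left(- \frac{1}{767}\right) = - \frac{203}{767}$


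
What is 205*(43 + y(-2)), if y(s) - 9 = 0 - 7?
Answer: 9225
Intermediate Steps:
y(s) = 2 (y(s) = 9 + (0 - 7) = 9 - 7 = 2)
205*(43 + y(-2)) = 205*(43 + 2) = 205*45 = 9225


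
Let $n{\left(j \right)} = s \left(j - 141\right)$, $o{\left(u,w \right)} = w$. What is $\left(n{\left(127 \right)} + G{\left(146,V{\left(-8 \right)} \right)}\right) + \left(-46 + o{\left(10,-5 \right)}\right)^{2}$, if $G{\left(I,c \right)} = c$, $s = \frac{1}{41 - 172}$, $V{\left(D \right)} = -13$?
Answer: $\frac{339042}{131} \approx 2588.1$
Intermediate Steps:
$s = - \frac{1}{131}$ ($s = \frac{1}{-131} = - \frac{1}{131} \approx -0.0076336$)
$n{\left(j \right)} = \frac{141}{131} - \frac{j}{131}$ ($n{\left(j \right)} = - \frac{j - 141}{131} = - \frac{-141 + j}{131} = \frac{141}{131} - \frac{j}{131}$)
$\left(n{\left(127 \right)} + G{\left(146,V{\left(-8 \right)} \right)}\right) + \left(-46 + o{\left(10,-5 \right)}\right)^{2} = \left(\left(\frac{141}{131} - \frac{127}{131}\right) - 13\right) + \left(-46 - 5\right)^{2} = \left(\left(\frac{141}{131} - \frac{127}{131}\right) - 13\right) + \left(-51\right)^{2} = \left(\frac{14}{131} - 13\right) + 2601 = - \frac{1689}{131} + 2601 = \frac{339042}{131}$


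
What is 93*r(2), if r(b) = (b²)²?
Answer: 1488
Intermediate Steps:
r(b) = b⁴
93*r(2) = 93*2⁴ = 93*16 = 1488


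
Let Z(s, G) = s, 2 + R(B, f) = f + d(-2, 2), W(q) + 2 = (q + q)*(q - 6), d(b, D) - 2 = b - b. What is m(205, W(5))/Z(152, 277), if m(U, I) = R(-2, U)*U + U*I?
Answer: 39565/152 ≈ 260.30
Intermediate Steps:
d(b, D) = 2 (d(b, D) = 2 + (b - b) = 2 + 0 = 2)
W(q) = -2 + 2*q*(-6 + q) (W(q) = -2 + (q + q)*(q - 6) = -2 + (2*q)*(-6 + q) = -2 + 2*q*(-6 + q))
R(B, f) = f (R(B, f) = -2 + (f + 2) = -2 + (2 + f) = f)
m(U, I) = U² + I*U (m(U, I) = U*U + U*I = U² + I*U)
m(205, W(5))/Z(152, 277) = (205*((-2 - 12*5 + 2*5²) + 205))/152 = (205*((-2 - 60 + 2*25) + 205))*(1/152) = (205*((-2 - 60 + 50) + 205))*(1/152) = (205*(-12 + 205))*(1/152) = (205*193)*(1/152) = 39565*(1/152) = 39565/152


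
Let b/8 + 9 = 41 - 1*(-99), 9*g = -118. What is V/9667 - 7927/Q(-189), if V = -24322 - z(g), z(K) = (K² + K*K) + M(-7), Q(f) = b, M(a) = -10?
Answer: -8300036789/820612296 ≈ -10.114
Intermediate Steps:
g = -118/9 (g = (⅑)*(-118) = -118/9 ≈ -13.111)
b = 1048 (b = -72 + 8*(41 - 1*(-99)) = -72 + 8*(41 + 99) = -72 + 8*140 = -72 + 1120 = 1048)
Q(f) = 1048
z(K) = -10 + 2*K² (z(K) = (K² + K*K) - 10 = (K² + K²) - 10 = 2*K² - 10 = -10 + 2*K²)
V = -1997120/81 (V = -24322 - (-10 + 2*(-118/9)²) = -24322 - (-10 + 2*(13924/81)) = -24322 - (-10 + 27848/81) = -24322 - 1*27038/81 = -24322 - 27038/81 = -1997120/81 ≈ -24656.)
V/9667 - 7927/Q(-189) = -1997120/81/9667 - 7927/1048 = -1997120/81*1/9667 - 7927*1/1048 = -1997120/783027 - 7927/1048 = -8300036789/820612296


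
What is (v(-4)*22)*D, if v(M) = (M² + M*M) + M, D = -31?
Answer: -19096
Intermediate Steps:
v(M) = M + 2*M² (v(M) = (M² + M²) + M = 2*M² + M = M + 2*M²)
(v(-4)*22)*D = (-4*(1 + 2*(-4))*22)*(-31) = (-4*(1 - 8)*22)*(-31) = (-4*(-7)*22)*(-31) = (28*22)*(-31) = 616*(-31) = -19096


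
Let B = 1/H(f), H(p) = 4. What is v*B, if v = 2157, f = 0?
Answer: 2157/4 ≈ 539.25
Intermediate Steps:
B = ¼ (B = 1/4 = ¼ ≈ 0.25000)
v*B = 2157*(¼) = 2157/4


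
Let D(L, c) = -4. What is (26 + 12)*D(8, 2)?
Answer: -152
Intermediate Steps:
(26 + 12)*D(8, 2) = (26 + 12)*(-4) = 38*(-4) = -152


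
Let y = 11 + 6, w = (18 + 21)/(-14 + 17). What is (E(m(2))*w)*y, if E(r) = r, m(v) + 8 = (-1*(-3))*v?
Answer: -442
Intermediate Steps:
m(v) = -8 + 3*v (m(v) = -8 + (-1*(-3))*v = -8 + 3*v)
w = 13 (w = 39/3 = 39*(⅓) = 13)
y = 17
(E(m(2))*w)*y = ((-8 + 3*2)*13)*17 = ((-8 + 6)*13)*17 = -2*13*17 = -26*17 = -442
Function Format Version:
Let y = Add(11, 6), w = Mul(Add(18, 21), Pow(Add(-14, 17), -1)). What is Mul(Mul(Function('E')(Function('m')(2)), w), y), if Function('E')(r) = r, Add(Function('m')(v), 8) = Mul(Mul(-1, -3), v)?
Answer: -442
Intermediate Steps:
Function('m')(v) = Add(-8, Mul(3, v)) (Function('m')(v) = Add(-8, Mul(Mul(-1, -3), v)) = Add(-8, Mul(3, v)))
w = 13 (w = Mul(39, Pow(3, -1)) = Mul(39, Rational(1, 3)) = 13)
y = 17
Mul(Mul(Function('E')(Function('m')(2)), w), y) = Mul(Mul(Add(-8, Mul(3, 2)), 13), 17) = Mul(Mul(Add(-8, 6), 13), 17) = Mul(Mul(-2, 13), 17) = Mul(-26, 17) = -442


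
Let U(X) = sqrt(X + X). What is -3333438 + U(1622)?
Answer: -3333438 + 2*sqrt(811) ≈ -3.3334e+6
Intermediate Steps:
U(X) = sqrt(2)*sqrt(X) (U(X) = sqrt(2*X) = sqrt(2)*sqrt(X))
-3333438 + U(1622) = -3333438 + sqrt(2)*sqrt(1622) = -3333438 + 2*sqrt(811)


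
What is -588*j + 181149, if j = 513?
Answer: -120495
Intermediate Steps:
-588*j + 181149 = -588*513 + 181149 = -301644 + 181149 = -120495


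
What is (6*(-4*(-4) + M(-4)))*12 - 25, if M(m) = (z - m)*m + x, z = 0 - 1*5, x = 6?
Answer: 1847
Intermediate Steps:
z = -5 (z = 0 - 5 = -5)
M(m) = 6 + m*(-5 - m) (M(m) = (-5 - m)*m + 6 = m*(-5 - m) + 6 = 6 + m*(-5 - m))
(6*(-4*(-4) + M(-4)))*12 - 25 = (6*(-4*(-4) + (6 - 1*(-4)² - 5*(-4))))*12 - 25 = (6*(16 + (6 - 1*16 + 20)))*12 - 25 = (6*(16 + (6 - 16 + 20)))*12 - 25 = (6*(16 + 10))*12 - 25 = (6*26)*12 - 25 = 156*12 - 25 = 1872 - 25 = 1847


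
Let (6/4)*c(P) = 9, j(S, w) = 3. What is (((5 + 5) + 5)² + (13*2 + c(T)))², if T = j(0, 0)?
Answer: 66049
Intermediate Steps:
T = 3
c(P) = 6 (c(P) = (⅔)*9 = 6)
(((5 + 5) + 5)² + (13*2 + c(T)))² = (((5 + 5) + 5)² + (13*2 + 6))² = ((10 + 5)² + (26 + 6))² = (15² + 32)² = (225 + 32)² = 257² = 66049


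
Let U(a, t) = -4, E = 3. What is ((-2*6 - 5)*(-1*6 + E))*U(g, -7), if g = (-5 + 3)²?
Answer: -204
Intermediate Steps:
g = 4 (g = (-2)² = 4)
((-2*6 - 5)*(-1*6 + E))*U(g, -7) = ((-2*6 - 5)*(-1*6 + 3))*(-4) = ((-12 - 5)*(-6 + 3))*(-4) = -17*(-3)*(-4) = 51*(-4) = -204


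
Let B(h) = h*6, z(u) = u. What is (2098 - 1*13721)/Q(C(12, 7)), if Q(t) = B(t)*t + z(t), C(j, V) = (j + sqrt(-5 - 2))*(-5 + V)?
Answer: 11623*I/(2*(-1656*I + 289*sqrt(7))) ≈ -2.8927 + 1.3356*I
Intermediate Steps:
C(j, V) = (-5 + V)*(j + I*sqrt(7)) (C(j, V) = (j + sqrt(-7))*(-5 + V) = (j + I*sqrt(7))*(-5 + V) = (-5 + V)*(j + I*sqrt(7)))
B(h) = 6*h
Q(t) = t + 6*t**2 (Q(t) = (6*t)*t + t = 6*t**2 + t = t + 6*t**2)
(2098 - 1*13721)/Q(C(12, 7)) = (2098 - 1*13721)/(((-5*12 + 7*12 - 5*I*sqrt(7) + I*7*sqrt(7))*(1 + 6*(-5*12 + 7*12 - 5*I*sqrt(7) + I*7*sqrt(7))))) = (2098 - 13721)/(((-60 + 84 - 5*I*sqrt(7) + 7*I*sqrt(7))*(1 + 6*(-60 + 84 - 5*I*sqrt(7) + 7*I*sqrt(7))))) = -11623*1/((1 + 6*(24 + 2*I*sqrt(7)))*(24 + 2*I*sqrt(7))) = -11623*1/((1 + (144 + 12*I*sqrt(7)))*(24 + 2*I*sqrt(7))) = -11623*1/((24 + 2*I*sqrt(7))*(145 + 12*I*sqrt(7))) = -11623/((24 + 2*I*sqrt(7))*(145 + 12*I*sqrt(7)))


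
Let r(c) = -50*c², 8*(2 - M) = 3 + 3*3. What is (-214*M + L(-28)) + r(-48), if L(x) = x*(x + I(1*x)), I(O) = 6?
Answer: -114691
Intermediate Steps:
L(x) = x*(6 + x) (L(x) = x*(x + 6) = x*(6 + x))
M = ½ (M = 2 - (3 + 3*3)/8 = 2 - (3 + 9)/8 = 2 - ⅛*12 = 2 - 3/2 = ½ ≈ 0.50000)
(-214*M + L(-28)) + r(-48) = (-214*½ - 28*(6 - 28)) - 50*(-48)² = (-107 - 28*(-22)) - 50*2304 = (-107 + 616) - 115200 = 509 - 115200 = -114691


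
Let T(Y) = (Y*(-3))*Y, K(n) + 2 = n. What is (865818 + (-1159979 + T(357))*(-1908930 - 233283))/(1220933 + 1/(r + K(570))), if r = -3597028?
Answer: 11882673893198273760/4391036697179 ≈ 2.7061e+6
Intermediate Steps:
K(n) = -2 + n
T(Y) = -3*Y**2 (T(Y) = (-3*Y)*Y = -3*Y**2)
(865818 + (-1159979 + T(357))*(-1908930 - 233283))/(1220933 + 1/(r + K(570))) = (865818 + (-1159979 - 3*357**2)*(-1908930 - 233283))/(1220933 + 1/(-3597028 + (-2 + 570))) = (865818 + (-1159979 - 3*127449)*(-2142213))/(1220933 + 1/(-3597028 + 568)) = (865818 + (-1159979 - 382347)*(-2142213))/(1220933 + 1/(-3596460)) = (865818 - 1542326*(-2142213))/(1220933 - 1/3596460) = (865818 + 3303990807438)/(4391036697179/3596460) = 3303991673256*(3596460/4391036697179) = 11882673893198273760/4391036697179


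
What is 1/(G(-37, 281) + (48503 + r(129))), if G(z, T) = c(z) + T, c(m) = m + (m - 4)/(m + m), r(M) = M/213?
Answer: 5254/256122831 ≈ 2.0514e-5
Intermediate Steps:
r(M) = M/213 (r(M) = M*(1/213) = M/213)
c(m) = m + (-4 + m)/(2*m) (c(m) = m + (-4 + m)/((2*m)) = m + (-4 + m)*(1/(2*m)) = m + (-4 + m)/(2*m))
G(z, T) = ½ + T + z - 2/z (G(z, T) = (½ + z - 2/z) + T = ½ + T + z - 2/z)
1/(G(-37, 281) + (48503 + r(129))) = 1/((½ + 281 - 37 - 2/(-37)) + (48503 + (1/213)*129)) = 1/((½ + 281 - 37 - 2*(-1/37)) + (48503 + 43/71)) = 1/((½ + 281 - 37 + 2/37) + 3443756/71) = 1/(18097/74 + 3443756/71) = 1/(256122831/5254) = 5254/256122831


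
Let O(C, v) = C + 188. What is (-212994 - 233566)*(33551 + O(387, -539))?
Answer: -15239306560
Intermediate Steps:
O(C, v) = 188 + C
(-212994 - 233566)*(33551 + O(387, -539)) = (-212994 - 233566)*(33551 + (188 + 387)) = -446560*(33551 + 575) = -446560*34126 = -15239306560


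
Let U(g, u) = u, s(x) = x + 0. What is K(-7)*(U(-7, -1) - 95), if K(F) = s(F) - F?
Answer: 0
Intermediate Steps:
s(x) = x
K(F) = 0 (K(F) = F - F = 0)
K(-7)*(U(-7, -1) - 95) = 0*(-1 - 95) = 0*(-96) = 0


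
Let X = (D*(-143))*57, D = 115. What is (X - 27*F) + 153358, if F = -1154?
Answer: -752849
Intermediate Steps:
X = -937365 (X = (115*(-143))*57 = -16445*57 = -937365)
(X - 27*F) + 153358 = (-937365 - 27*(-1154)) + 153358 = (-937365 + 31158) + 153358 = -906207 + 153358 = -752849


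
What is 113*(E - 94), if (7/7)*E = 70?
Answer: -2712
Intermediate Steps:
E = 70
113*(E - 94) = 113*(70 - 94) = 113*(-24) = -2712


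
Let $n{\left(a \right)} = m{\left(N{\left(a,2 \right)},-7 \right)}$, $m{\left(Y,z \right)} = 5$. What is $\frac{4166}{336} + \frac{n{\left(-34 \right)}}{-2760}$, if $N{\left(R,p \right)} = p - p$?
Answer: $\frac{23951}{1932} \approx 12.397$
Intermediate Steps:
$N{\left(R,p \right)} = 0$
$n{\left(a \right)} = 5$
$\frac{4166}{336} + \frac{n{\left(-34 \right)}}{-2760} = \frac{4166}{336} + \frac{5}{-2760} = 4166 \cdot \frac{1}{336} + 5 \left(- \frac{1}{2760}\right) = \frac{2083}{168} - \frac{1}{552} = \frac{23951}{1932}$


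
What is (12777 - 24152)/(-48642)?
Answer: 11375/48642 ≈ 0.23385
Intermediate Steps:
(12777 - 24152)/(-48642) = -11375*(-1/48642) = 11375/48642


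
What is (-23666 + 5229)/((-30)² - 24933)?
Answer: 18437/24033 ≈ 0.76715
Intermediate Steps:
(-23666 + 5229)/((-30)² - 24933) = -18437/(900 - 24933) = -18437/(-24033) = -18437*(-1/24033) = 18437/24033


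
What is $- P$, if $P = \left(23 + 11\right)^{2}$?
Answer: $-1156$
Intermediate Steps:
$P = 1156$ ($P = 34^{2} = 1156$)
$- P = \left(-1\right) 1156 = -1156$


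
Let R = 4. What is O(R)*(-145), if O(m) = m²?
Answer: -2320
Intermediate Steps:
O(R)*(-145) = 4²*(-145) = 16*(-145) = -2320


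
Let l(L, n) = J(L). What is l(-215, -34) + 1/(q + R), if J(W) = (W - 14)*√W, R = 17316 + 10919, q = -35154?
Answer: -1/6919 - 229*I*√215 ≈ -0.00014453 - 3357.8*I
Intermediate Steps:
R = 28235
J(W) = √W*(-14 + W) (J(W) = (-14 + W)*√W = √W*(-14 + W))
l(L, n) = √L*(-14 + L)
l(-215, -34) + 1/(q + R) = √(-215)*(-14 - 215) + 1/(-35154 + 28235) = (I*√215)*(-229) + 1/(-6919) = -229*I*√215 - 1/6919 = -1/6919 - 229*I*√215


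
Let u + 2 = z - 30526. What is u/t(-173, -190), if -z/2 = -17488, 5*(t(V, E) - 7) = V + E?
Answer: -2780/41 ≈ -67.805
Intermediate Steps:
t(V, E) = 7 + E/5 + V/5 (t(V, E) = 7 + (V + E)/5 = 7 + (E + V)/5 = 7 + (E/5 + V/5) = 7 + E/5 + V/5)
z = 34976 (z = -2*(-17488) = 34976)
u = 4448 (u = -2 + (34976 - 30526) = -2 + 4450 = 4448)
u/t(-173, -190) = 4448/(7 + (1/5)*(-190) + (1/5)*(-173)) = 4448/(7 - 38 - 173/5) = 4448/(-328/5) = 4448*(-5/328) = -2780/41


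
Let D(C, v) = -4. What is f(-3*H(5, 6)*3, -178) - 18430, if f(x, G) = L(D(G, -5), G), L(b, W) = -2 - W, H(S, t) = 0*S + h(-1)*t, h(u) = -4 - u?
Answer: -18254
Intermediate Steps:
H(S, t) = -3*t (H(S, t) = 0*S + (-4 - 1*(-1))*t = 0 + (-4 + 1)*t = 0 - 3*t = -3*t)
f(x, G) = -2 - G
f(-3*H(5, 6)*3, -178) - 18430 = (-2 - 1*(-178)) - 18430 = (-2 + 178) - 18430 = 176 - 18430 = -18254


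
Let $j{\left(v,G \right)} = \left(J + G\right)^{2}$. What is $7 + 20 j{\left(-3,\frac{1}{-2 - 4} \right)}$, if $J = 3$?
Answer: $\frac{1508}{9} \approx 167.56$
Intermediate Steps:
$j{\left(v,G \right)} = \left(3 + G\right)^{2}$
$7 + 20 j{\left(-3,\frac{1}{-2 - 4} \right)} = 7 + 20 \left(3 + \frac{1}{-2 - 4}\right)^{2} = 7 + 20 \left(3 + \frac{1}{-6}\right)^{2} = 7 + 20 \left(3 - \frac{1}{6}\right)^{2} = 7 + 20 \left(\frac{17}{6}\right)^{2} = 7 + 20 \cdot \frac{289}{36} = 7 + \frac{1445}{9} = \frac{1508}{9}$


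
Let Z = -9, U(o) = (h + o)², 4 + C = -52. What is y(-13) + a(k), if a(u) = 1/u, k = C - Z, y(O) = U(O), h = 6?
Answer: 2302/47 ≈ 48.979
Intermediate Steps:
C = -56 (C = -4 - 52 = -56)
U(o) = (6 + o)²
y(O) = (6 + O)²
k = -47 (k = -56 - 1*(-9) = -56 + 9 = -47)
y(-13) + a(k) = (6 - 13)² + 1/(-47) = (-7)² - 1/47 = 49 - 1/47 = 2302/47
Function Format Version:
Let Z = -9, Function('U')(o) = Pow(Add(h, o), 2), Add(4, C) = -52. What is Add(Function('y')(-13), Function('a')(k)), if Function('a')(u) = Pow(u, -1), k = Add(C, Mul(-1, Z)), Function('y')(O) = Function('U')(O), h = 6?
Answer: Rational(2302, 47) ≈ 48.979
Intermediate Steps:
C = -56 (C = Add(-4, -52) = -56)
Function('U')(o) = Pow(Add(6, o), 2)
Function('y')(O) = Pow(Add(6, O), 2)
k = -47 (k = Add(-56, Mul(-1, -9)) = Add(-56, 9) = -47)
Add(Function('y')(-13), Function('a')(k)) = Add(Pow(Add(6, -13), 2), Pow(-47, -1)) = Add(Pow(-7, 2), Rational(-1, 47)) = Add(49, Rational(-1, 47)) = Rational(2302, 47)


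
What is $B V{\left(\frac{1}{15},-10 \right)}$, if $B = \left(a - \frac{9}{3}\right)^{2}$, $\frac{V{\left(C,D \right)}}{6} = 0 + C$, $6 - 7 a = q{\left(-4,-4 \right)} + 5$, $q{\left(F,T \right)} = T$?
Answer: $\frac{512}{245} \approx 2.0898$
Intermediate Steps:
$a = \frac{5}{7}$ ($a = \frac{6}{7} - \frac{-4 + 5}{7} = \frac{6}{7} - \frac{1}{7} = \frac{5}{7} \approx 0.71429$)
$V{\left(C,D \right)} = 6 C$ ($V{\left(C,D \right)} = 6 \left(0 + C\right) = 6 C$)
$B = \frac{256}{49}$ ($B = \left(\frac{5}{7} - \frac{9}{3}\right)^{2} = \left(\frac{5}{7} - 3\right)^{2} = \left(- \frac{16}{7}\right)^{2} = \frac{256}{49} \approx 5.2245$)
$B V{\left(\frac{1}{15},-10 \right)} = \frac{256 \cdot \frac{6}{15}}{49} = \frac{256 \cdot 6 \cdot \frac{1}{15}}{49} = \frac{256}{49} \cdot \frac{2}{5} = \frac{512}{245}$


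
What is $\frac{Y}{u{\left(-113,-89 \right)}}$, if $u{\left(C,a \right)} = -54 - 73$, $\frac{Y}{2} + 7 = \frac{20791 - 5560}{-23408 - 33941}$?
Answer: $\frac{833348}{7283323} \approx 0.11442$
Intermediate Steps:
$Y = - \frac{833348}{57349}$ ($Y = -14 + 2 \frac{20791 - 5560}{-23408 - 33941} = -14 + 2 \frac{15231}{-57349} = -14 + 2 \cdot 15231 \left(- \frac{1}{57349}\right) = -14 + 2 \left(- \frac{15231}{57349}\right) = -14 - \frac{30462}{57349} = - \frac{833348}{57349} \approx -14.531$)
$u{\left(C,a \right)} = -127$
$\frac{Y}{u{\left(-113,-89 \right)}} = - \frac{833348}{57349 \left(-127\right)} = \left(- \frac{833348}{57349}\right) \left(- \frac{1}{127}\right) = \frac{833348}{7283323}$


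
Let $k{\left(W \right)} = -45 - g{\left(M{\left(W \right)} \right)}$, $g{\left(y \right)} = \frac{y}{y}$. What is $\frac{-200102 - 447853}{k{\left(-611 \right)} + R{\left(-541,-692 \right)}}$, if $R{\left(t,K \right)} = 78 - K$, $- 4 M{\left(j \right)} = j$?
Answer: $- \frac{647955}{724} \approx -894.97$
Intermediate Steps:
$M{\left(j \right)} = - \frac{j}{4}$
$g{\left(y \right)} = 1$
$k{\left(W \right)} = -46$ ($k{\left(W \right)} = -45 - 1 = -46$)
$\frac{-200102 - 447853}{k{\left(-611 \right)} + R{\left(-541,-692 \right)}} = \frac{-200102 - 447853}{-46 + \left(78 - -692\right)} = - \frac{647955}{-46 + \left(78 + 692\right)} = - \frac{647955}{-46 + 770} = - \frac{647955}{724}$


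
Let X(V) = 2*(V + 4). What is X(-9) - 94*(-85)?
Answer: 7980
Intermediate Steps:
X(V) = 8 + 2*V (X(V) = 2*(4 + V) = 8 + 2*V)
X(-9) - 94*(-85) = (8 + 2*(-9)) - 94*(-85) = (8 - 18) + 7990 = -10 + 7990 = 7980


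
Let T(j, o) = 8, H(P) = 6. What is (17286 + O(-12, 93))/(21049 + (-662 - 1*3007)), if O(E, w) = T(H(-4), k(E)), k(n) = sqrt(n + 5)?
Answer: 8647/8690 ≈ 0.99505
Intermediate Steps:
k(n) = sqrt(5 + n)
O(E, w) = 8
(17286 + O(-12, 93))/(21049 + (-662 - 1*3007)) = (17286 + 8)/(21049 + (-662 - 1*3007)) = 17294/(21049 + (-662 - 3007)) = 17294/(21049 - 3669) = 17294/17380 = 17294*(1/17380) = 8647/8690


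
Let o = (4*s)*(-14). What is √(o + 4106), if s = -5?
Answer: √4386 ≈ 66.227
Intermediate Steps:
o = 280 (o = (4*(-5))*(-14) = -20*(-14) = 280)
√(o + 4106) = √(280 + 4106) = √4386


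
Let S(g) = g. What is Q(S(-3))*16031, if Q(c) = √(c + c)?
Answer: 16031*I*√6 ≈ 39268.0*I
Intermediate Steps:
Q(c) = √2*√c (Q(c) = √(2*c) = √2*√c)
Q(S(-3))*16031 = (√2*√(-3))*16031 = (√2*(I*√3))*16031 = (I*√6)*16031 = 16031*I*√6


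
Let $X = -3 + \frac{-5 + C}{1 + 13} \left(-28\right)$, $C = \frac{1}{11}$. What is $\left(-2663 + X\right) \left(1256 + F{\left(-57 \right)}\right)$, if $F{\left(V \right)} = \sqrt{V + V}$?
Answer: $- \frac{36697808}{11} - \frac{29218 i \sqrt{114}}{11} \approx -3.3362 \cdot 10^{6} - 28360.0 i$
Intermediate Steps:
$C = \frac{1}{11} \approx 0.090909$
$F{\left(V \right)} = \sqrt{2} \sqrt{V}$ ($F{\left(V \right)} = \sqrt{2 V} = \sqrt{2} \sqrt{V}$)
$X = \frac{75}{11}$ ($X = -3 + \frac{-5 + \frac{1}{11}}{1 + 13} \left(-28\right) = -3 + - \frac{54}{11 \cdot 14} \left(-28\right) = -3 + \left(- \frac{54}{11}\right) \frac{1}{14} \left(-28\right) = -3 - - \frac{108}{11} = -3 + \frac{108}{11} = \frac{75}{11} \approx 6.8182$)
$\left(-2663 + X\right) \left(1256 + F{\left(-57 \right)}\right) = \left(-2663 + \frac{75}{11}\right) \left(1256 + \sqrt{2} \sqrt{-57}\right) = - \frac{29218 \left(1256 + \sqrt{2} i \sqrt{57}\right)}{11} = - \frac{29218 \left(1256 + i \sqrt{114}\right)}{11} = - \frac{36697808}{11} - \frac{29218 i \sqrt{114}}{11}$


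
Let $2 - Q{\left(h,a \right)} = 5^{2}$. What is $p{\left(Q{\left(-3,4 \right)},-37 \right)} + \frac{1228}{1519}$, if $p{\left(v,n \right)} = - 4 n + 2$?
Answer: $\frac{229078}{1519} \approx 150.81$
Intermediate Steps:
$Q{\left(h,a \right)} = -23$ ($Q{\left(h,a \right)} = 2 - 5^{2} = 2 - 25 = -23$)
$p{\left(v,n \right)} = 2 - 4 n$
$p{\left(Q{\left(-3,4 \right)},-37 \right)} + \frac{1228}{1519} = \left(2 - -148\right) + \frac{1228}{1519} = \left(2 + 148\right) + 1228 \cdot \frac{1}{1519} = 150 + \frac{1228}{1519} = \frac{229078}{1519}$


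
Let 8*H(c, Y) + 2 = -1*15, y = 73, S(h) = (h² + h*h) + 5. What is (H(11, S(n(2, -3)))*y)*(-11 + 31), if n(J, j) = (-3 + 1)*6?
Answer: -6205/2 ≈ -3102.5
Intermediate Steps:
n(J, j) = -12 (n(J, j) = -2*6 = -12)
S(h) = 5 + 2*h² (S(h) = (h² + h²) + 5 = 2*h² + 5 = 5 + 2*h²)
H(c, Y) = -17/8 (H(c, Y) = -¼ + (-1*15)/8 = -¼ + (⅛)*(-15) = -¼ - 15/8 = -17/8)
(H(11, S(n(2, -3)))*y)*(-11 + 31) = (-17/8*73)*(-11 + 31) = -1241/8*20 = -6205/2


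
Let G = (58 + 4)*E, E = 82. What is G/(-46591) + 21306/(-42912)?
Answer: -201805409/333218832 ≈ -0.60562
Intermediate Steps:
G = 5084 (G = (58 + 4)*82 = 62*82 = 5084)
G/(-46591) + 21306/(-42912) = 5084/(-46591) + 21306/(-42912) = 5084*(-1/46591) + 21306*(-1/42912) = -5084/46591 - 3551/7152 = -201805409/333218832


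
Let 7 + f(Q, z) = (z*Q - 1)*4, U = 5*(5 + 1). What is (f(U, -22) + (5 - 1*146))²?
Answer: 7795264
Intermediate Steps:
U = 30 (U = 5*6 = 30)
f(Q, z) = -11 + 4*Q*z (f(Q, z) = -7 + (z*Q - 1)*4 = -7 + (Q*z - 1)*4 = -7 + (-1 + Q*z)*4 = -7 + (-4 + 4*Q*z) = -11 + 4*Q*z)
(f(U, -22) + (5 - 1*146))² = ((-11 + 4*30*(-22)) + (5 - 1*146))² = ((-11 - 2640) + (5 - 146))² = (-2651 - 141)² = (-2792)² = 7795264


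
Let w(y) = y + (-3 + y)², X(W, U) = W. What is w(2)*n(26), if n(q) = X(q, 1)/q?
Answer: 3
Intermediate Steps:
n(q) = 1 (n(q) = q/q = 1)
w(2)*n(26) = (2 + (-3 + 2)²)*1 = (2 + (-1)²)*1 = (2 + 1)*1 = 3*1 = 3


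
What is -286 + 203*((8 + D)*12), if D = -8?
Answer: -286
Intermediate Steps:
-286 + 203*((8 + D)*12) = -286 + 203*((8 - 8)*12) = -286 + 203*(0*12) = -286 + 203*0 = -286 + 0 = -286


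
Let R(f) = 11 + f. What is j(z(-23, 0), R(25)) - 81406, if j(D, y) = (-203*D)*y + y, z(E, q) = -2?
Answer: -66754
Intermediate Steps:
j(D, y) = y - 203*D*y (j(D, y) = -203*D*y + y = y - 203*D*y)
j(z(-23, 0), R(25)) - 81406 = (11 + 25)*(1 - 203*(-2)) - 81406 = 36*(1 + 406) - 81406 = 36*407 - 81406 = 14652 - 81406 = -66754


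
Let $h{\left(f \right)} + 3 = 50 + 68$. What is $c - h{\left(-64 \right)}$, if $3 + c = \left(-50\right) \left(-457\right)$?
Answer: $22732$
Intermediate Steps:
$h{\left(f \right)} = 115$ ($h{\left(f \right)} = -3 + \left(50 + 68\right) = -3 + 118 = 115$)
$c = 22847$ ($c = -3 - -22850 = -3 + 22850 = 22847$)
$c - h{\left(-64 \right)} = 22847 - 115 = 22732$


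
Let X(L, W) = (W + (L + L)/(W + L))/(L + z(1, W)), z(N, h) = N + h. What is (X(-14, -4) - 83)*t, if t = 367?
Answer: -4652459/153 ≈ -30408.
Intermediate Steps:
X(L, W) = (W + 2*L/(L + W))/(1 + L + W) (X(L, W) = (W + (L + L)/(W + L))/(L + (1 + W)) = (W + (2*L)/(L + W))/(1 + L + W) = (W + 2*L/(L + W))/(1 + L + W))
(X(-14, -4) - 83)*t = (((-4)² + 2*(-14) - 14*(-4))/(-14 - 4 + (-14)² + (-4)² + 2*(-14)*(-4)) - 83)*367 = ((16 - 28 + 56)/(-14 - 4 + 196 + 16 + 112) - 83)*367 = (44/306 - 83)*367 = ((1/306)*44 - 83)*367 = (22/153 - 83)*367 = -12677/153*367 = -4652459/153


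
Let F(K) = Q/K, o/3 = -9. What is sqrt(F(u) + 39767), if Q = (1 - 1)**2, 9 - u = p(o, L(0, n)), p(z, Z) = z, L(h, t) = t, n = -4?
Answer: sqrt(39767) ≈ 199.42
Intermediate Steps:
o = -27 (o = 3*(-9) = -27)
u = 36 (u = 9 - 1*(-27) = 9 + 27 = 36)
Q = 0 (Q = 0**2 = 0)
F(K) = 0 (F(K) = 0/K = 0)
sqrt(F(u) + 39767) = sqrt(0 + 39767) = sqrt(39767)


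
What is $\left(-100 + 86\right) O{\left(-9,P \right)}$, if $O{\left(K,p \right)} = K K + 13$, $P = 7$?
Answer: $-1316$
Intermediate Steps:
$O{\left(K,p \right)} = 13 + K^{2}$ ($O{\left(K,p \right)} = K^{2} + 13 = 13 + K^{2}$)
$\left(-100 + 86\right) O{\left(-9,P \right)} = \left(-100 + 86\right) \left(13 + \left(-9\right)^{2}\right) = - 14 \left(13 + 81\right) = \left(-14\right) 94 = -1316$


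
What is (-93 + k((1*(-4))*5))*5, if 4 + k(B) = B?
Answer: -585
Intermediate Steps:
k(B) = -4 + B
(-93 + k((1*(-4))*5))*5 = (-93 + (-4 + (1*(-4))*5))*5 = (-93 + (-4 - 4*5))*5 = (-93 + (-4 - 20))*5 = (-93 - 24)*5 = -117*5 = -585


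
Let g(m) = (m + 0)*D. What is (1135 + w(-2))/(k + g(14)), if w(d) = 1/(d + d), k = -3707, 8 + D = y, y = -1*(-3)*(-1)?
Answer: -1513/5148 ≈ -0.29390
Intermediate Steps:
y = -3 (y = 3*(-1) = -3)
D = -11 (D = -8 - 3 = -11)
w(d) = 1/(2*d)
g(m) = -11*m (g(m) = (m + 0)*(-11) = m*(-11) = -11*m)
(1135 + w(-2))/(k + g(14)) = (1135 + (1/2)/(-2))/(-3707 - 11*14) = (1135 + (1/2)*(-1/2))/(-3707 - 154) = (1135 - 1/4)/(-3861) = (4539/4)*(-1/3861) = -1513/5148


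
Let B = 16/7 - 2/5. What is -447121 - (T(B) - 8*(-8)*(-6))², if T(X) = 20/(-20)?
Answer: -595346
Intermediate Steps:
B = 66/35 (B = 16*(⅐) - 2*⅕ = 16/7 - ⅖ = 66/35 ≈ 1.8857)
T(X) = -1 (T(X) = 20*(-1/20) = -1)
-447121 - (T(B) - 8*(-8)*(-6))² = -447121 - (-1 - 8*(-8)*(-6))² = -447121 - (-1 + 64*(-6))² = -447121 - (-1 - 384)² = -447121 - 1*(-385)² = -447121 - 1*148225 = -447121 - 148225 = -595346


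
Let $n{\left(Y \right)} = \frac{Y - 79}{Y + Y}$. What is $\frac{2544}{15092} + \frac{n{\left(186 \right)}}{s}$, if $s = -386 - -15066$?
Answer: $\frac{3473574271}{20604202080} \approx 0.16859$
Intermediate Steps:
$n{\left(Y \right)} = \frac{-79 + Y}{2 Y}$
$s = 14680$ ($s = -386 + 15066 = 14680$)
$\frac{2544}{15092} + \frac{n{\left(186 \right)}}{s} = \frac{2544}{15092} + \frac{\frac{1}{2} \cdot \frac{1}{186} \left(-79 + 186\right)}{14680} = 2544 \cdot \frac{1}{15092} + \frac{1}{2} \cdot \frac{1}{186} \cdot 107 \cdot \frac{1}{14680} = \frac{636}{3773} + \frac{107}{372} \cdot \frac{1}{14680} = \frac{636}{3773} + \frac{107}{5460960} = \frac{3473574271}{20604202080}$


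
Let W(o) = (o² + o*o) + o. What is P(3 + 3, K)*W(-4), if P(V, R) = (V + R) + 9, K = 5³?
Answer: 3920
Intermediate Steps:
K = 125
P(V, R) = 9 + R + V (P(V, R) = (R + V) + 9 = 9 + R + V)
W(o) = o + 2*o² (W(o) = (o² + o²) + o = 2*o² + o = o + 2*o²)
P(3 + 3, K)*W(-4) = (9 + 125 + (3 + 3))*(-4*(1 + 2*(-4))) = (9 + 125 + 6)*(-4*(1 - 8)) = 140*(-4*(-7)) = 140*28 = 3920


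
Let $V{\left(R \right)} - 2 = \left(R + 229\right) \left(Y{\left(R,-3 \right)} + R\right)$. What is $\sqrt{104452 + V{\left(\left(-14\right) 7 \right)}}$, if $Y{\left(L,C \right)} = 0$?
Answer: $4 \sqrt{5726} \approx 302.68$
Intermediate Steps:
$V{\left(R \right)} = 2 + R \left(229 + R\right)$ ($V{\left(R \right)} = 2 + \left(R + 229\right) \left(0 + R\right) = 2 + \left(229 + R\right) R = 2 + R \left(229 + R\right)$)
$\sqrt{104452 + V{\left(\left(-14\right) 7 \right)}} = \sqrt{104452 + \left(2 + \left(\left(-14\right) 7\right)^{2} + 229 \left(\left(-14\right) 7\right)\right)} = \sqrt{104452 + \left(2 + \left(-98\right)^{2} + 229 \left(-98\right)\right)} = \sqrt{104452 + \left(2 + 9604 - 22442\right)} = \sqrt{104452 - 12836} = \sqrt{91616} = 4 \sqrt{5726}$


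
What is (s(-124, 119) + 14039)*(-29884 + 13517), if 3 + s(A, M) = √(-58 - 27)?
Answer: -229727212 - 16367*I*√85 ≈ -2.2973e+8 - 1.509e+5*I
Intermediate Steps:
s(A, M) = -3 + I*√85 (s(A, M) = -3 + √(-58 - 27) = -3 + √(-85) = -3 + I*√85)
(s(-124, 119) + 14039)*(-29884 + 13517) = ((-3 + I*√85) + 14039)*(-29884 + 13517) = (14036 + I*√85)*(-16367) = -229727212 - 16367*I*√85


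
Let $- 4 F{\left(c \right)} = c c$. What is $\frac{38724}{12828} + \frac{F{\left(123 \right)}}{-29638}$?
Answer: $\frac{398740205}{126732088} \approx 3.1463$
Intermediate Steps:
$F{\left(c \right)} = - \frac{c^{2}}{4}$ ($F{\left(c \right)} = - \frac{c c}{4} = - \frac{c^{2}}{4}$)
$\frac{38724}{12828} + \frac{F{\left(123 \right)}}{-29638} = \frac{38724}{12828} + \frac{\left(- \frac{1}{4}\right) 123^{2}}{-29638} = 38724 \cdot \frac{1}{12828} + \left(- \frac{1}{4}\right) 15129 \left(- \frac{1}{29638}\right) = \frac{3227}{1069} - - \frac{15129}{118552} = \frac{3227}{1069} + \frac{15129}{118552} = \frac{398740205}{126732088}$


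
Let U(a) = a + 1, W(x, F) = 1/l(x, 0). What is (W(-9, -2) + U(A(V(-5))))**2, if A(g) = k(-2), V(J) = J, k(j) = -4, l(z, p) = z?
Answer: 784/81 ≈ 9.6790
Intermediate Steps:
A(g) = -4
W(x, F) = 1/x
U(a) = 1 + a
(W(-9, -2) + U(A(V(-5))))**2 = (1/(-9) + (1 - 4))**2 = (-1/9 - 3)**2 = (-28/9)**2 = 784/81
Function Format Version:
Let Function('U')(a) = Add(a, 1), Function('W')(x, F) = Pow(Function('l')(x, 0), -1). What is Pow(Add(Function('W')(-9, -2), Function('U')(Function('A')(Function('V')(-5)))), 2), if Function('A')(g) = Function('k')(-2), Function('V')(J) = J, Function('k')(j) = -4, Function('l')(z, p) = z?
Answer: Rational(784, 81) ≈ 9.6790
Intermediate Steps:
Function('A')(g) = -4
Function('W')(x, F) = Pow(x, -1)
Function('U')(a) = Add(1, a)
Pow(Add(Function('W')(-9, -2), Function('U')(Function('A')(Function('V')(-5)))), 2) = Pow(Add(Pow(-9, -1), Add(1, -4)), 2) = Pow(Add(Rational(-1, 9), -3), 2) = Pow(Rational(-28, 9), 2) = Rational(784, 81)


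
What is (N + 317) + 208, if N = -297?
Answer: 228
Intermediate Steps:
(N + 317) + 208 = (-297 + 317) + 208 = 20 + 208 = 228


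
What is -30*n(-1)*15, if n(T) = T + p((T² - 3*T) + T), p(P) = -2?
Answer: 1350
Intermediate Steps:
n(T) = -2 + T (n(T) = T - 2 = -2 + T)
-30*n(-1)*15 = -30*(-2 - 1)*15 = -30*(-3)*15 = 90*15 = 1350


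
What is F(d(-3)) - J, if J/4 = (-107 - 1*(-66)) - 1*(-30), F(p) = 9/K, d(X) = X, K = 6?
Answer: 91/2 ≈ 45.500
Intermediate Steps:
F(p) = 3/2 (F(p) = 9/6 = 9*(⅙) = 3/2)
J = -44 (J = 4*((-107 - 1*(-66)) - 1*(-30)) = 4*((-107 + 66) + 30) = 4*(-41 + 30) = 4*(-11) = -44)
F(d(-3)) - J = 3/2 - 1*(-44) = 3/2 + 44 = 91/2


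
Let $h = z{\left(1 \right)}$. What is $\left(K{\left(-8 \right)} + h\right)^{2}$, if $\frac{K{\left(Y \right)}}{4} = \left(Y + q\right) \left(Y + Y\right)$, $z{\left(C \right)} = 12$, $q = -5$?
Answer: $712336$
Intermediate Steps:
$K{\left(Y \right)} = 8 Y \left(-5 + Y\right)$ ($K{\left(Y \right)} = 4 \left(Y - 5\right) \left(Y + Y\right) = 4 \left(-5 + Y\right) 2 Y = 4 \cdot 2 Y \left(-5 + Y\right) = 8 Y \left(-5 + Y\right)$)
$h = 12$
$\left(K{\left(-8 \right)} + h\right)^{2} = \left(8 \left(-8\right) \left(-5 - 8\right) + 12\right)^{2} = \left(8 \left(-8\right) \left(-13\right) + 12\right)^{2} = \left(832 + 12\right)^{2} = 844^{2} = 712336$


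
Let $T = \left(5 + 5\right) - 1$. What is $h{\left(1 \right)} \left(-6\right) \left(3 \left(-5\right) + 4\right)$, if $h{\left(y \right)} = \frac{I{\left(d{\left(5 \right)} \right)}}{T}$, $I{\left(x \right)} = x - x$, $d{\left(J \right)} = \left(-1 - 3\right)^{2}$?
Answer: $0$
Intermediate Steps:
$d{\left(J \right)} = 16$ ($d{\left(J \right)} = \left(-4\right)^{2} = 16$)
$T = 9$ ($T = 10 - 1 = 9$)
$I{\left(x \right)} = 0$
$h{\left(y \right)} = 0$ ($h{\left(y \right)} = \frac{0}{9} = 0 \cdot \frac{1}{9} = 0$)
$h{\left(1 \right)} \left(-6\right) \left(3 \left(-5\right) + 4\right) = 0 \left(-6\right) \left(3 \left(-5\right) + 4\right) = 0 \left(-15 + 4\right) = 0 \left(-11\right) = 0$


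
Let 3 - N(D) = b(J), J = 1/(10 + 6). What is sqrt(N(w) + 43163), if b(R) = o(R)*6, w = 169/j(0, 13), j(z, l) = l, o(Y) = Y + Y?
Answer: sqrt(172661)/2 ≈ 207.76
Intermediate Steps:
o(Y) = 2*Y
J = 1/16 ≈ 0.062500
w = 13 (w = 169/13 = 169*(1/13) = 13)
b(R) = 12*R (b(R) = (2*R)*6 = 12*R)
N(D) = 9/4 (N(D) = 3 - 12/16 = 3 - 1*3/4 = 3 - 3/4 = 9/4)
sqrt(N(w) + 43163) = sqrt(9/4 + 43163) = sqrt(172661/4) = sqrt(172661)/2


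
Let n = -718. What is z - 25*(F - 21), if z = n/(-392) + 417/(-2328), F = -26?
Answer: 44741035/38024 ≈ 1176.7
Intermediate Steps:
z = 62835/38024 (z = -718/(-392) + 417/(-2328) = -718*(-1/392) + 417*(-1/2328) = 359/196 - 139/776 = 62835/38024 ≈ 1.6525)
z - 25*(F - 21) = 62835/38024 - 25*(-26 - 21) = 62835/38024 - 25*(-47) = 62835/38024 - 1*(-1175) = 62835/38024 + 1175 = 44741035/38024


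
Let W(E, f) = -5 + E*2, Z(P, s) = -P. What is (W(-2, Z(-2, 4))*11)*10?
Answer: -990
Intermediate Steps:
W(E, f) = -5 + 2*E
(W(-2, Z(-2, 4))*11)*10 = ((-5 + 2*(-2))*11)*10 = ((-5 - 4)*11)*10 = -9*11*10 = -99*10 = -990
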